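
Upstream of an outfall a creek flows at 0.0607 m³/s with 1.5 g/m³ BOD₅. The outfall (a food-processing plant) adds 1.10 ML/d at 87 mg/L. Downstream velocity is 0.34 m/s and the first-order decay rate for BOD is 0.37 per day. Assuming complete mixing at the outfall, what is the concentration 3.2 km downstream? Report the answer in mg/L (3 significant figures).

15.7 mg/L

1.10 ML/d = 0.01273 m³/s.
After complete mixing, C₀ = (0.01273·87 + 0.0607·1.5) / 0.07343 = 16.32 mg/L.
Travel time t = 3200 m / 0.34 m/s = 9412 s = 0.1089 d.
C = 16.32·exp(−0.37·0.1089) = 16.32·0.9605 = 15.68 mg/L.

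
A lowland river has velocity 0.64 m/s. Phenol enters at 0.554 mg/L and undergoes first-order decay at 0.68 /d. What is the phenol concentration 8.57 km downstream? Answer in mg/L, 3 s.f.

0.499 mg/L

Travel time t = 8.57 km / 0.64 m/s = 8570/0.64 = 1.339e+04 s = 0.155 d.
First-order decay: C = 0.554·exp(−0.68·0.155) = 0.554·0.9 = 0.4986 mg/L.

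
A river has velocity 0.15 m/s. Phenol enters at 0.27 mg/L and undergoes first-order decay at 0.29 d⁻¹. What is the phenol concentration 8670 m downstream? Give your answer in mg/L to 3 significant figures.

0.222 mg/L

Travel time t = 8670 m / 0.15 m/s = 8670/0.15 = 5.78e+04 s = 0.669 d.
First-order decay: C = 0.27·exp(−0.29·0.669) = 0.27·0.8237 = 0.2224 mg/L.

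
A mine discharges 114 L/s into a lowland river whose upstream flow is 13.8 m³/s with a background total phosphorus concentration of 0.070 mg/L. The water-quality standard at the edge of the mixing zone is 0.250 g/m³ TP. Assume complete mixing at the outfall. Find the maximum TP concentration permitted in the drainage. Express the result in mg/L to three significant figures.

22.0 mg/L

114 L/s = 0.114 m³/s.
Mass balance: 0.25·13.91 = 0.114·Cₑ + 13.8·0.07.
Cₑ = (3.479 − 0.966) / 0.114 = 22.04 mg/L.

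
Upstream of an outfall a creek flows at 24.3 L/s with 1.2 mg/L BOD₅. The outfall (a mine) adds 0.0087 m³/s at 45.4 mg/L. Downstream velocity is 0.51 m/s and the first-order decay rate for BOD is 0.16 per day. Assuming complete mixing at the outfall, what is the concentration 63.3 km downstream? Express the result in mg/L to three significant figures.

24.3 L/s = 0.0243 m³/s.
After complete mixing, C₀ = (0.0087·45.4 + 0.0243·1.2) / 0.033 = 12.85 mg/L.
Travel time t = 6.33e+04 m / 0.51 m/s = 1.241e+05 s = 1.437 d.
C = 12.85·exp(−0.16·1.437) = 12.85·0.7947 = 10.21 mg/L.

10.2 mg/L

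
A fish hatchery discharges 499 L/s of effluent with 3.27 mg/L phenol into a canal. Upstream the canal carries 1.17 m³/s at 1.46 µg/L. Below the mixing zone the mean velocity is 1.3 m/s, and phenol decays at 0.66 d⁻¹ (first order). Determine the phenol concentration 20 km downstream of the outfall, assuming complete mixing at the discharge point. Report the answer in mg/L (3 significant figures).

499 L/s = 0.499 m³/s.
1.46 µg/L = 0.00146 mg/L.
After complete mixing, C₀ = (0.499·3.27 + 1.17·0.00146) / 1.669 = 0.9787 mg/L.
Travel time t = 2e+04 m / 1.3 m/s = 1.538e+04 s = 0.1781 d.
C = 0.9787·exp(−0.66·0.1781) = 0.9787·0.8891 = 0.8702 mg/L.

0.870 mg/L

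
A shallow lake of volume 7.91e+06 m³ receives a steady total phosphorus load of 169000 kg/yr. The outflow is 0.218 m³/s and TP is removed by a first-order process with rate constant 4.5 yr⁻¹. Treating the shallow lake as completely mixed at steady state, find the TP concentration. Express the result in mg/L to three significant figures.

3.98 mg/L

Outflow Q = 0.218 m³/s × 3.156e+07 s/yr = 6.88e+06 m³/yr.
Steady-state CSTR mass balance: W = Q·C + k·V·C, so C = W/(Q + kV).
Q + kV = 6.88e+06 + 4.5·7.91e+06 = 4.247e+07 m³/yr.
C = 169000/4.247e+07 = 0.003979 kg/m³ = 3.979 mg/L.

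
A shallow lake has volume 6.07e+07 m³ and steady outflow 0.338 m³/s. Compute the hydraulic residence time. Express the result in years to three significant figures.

Q = 0.338 m³/s × 3.156e+07 s/yr = 1.067e+07 m³/yr.
Hydraulic residence time τ = V/Q = 6.07e+07/1.067e+07 = 5.691 yr.

5.69 yr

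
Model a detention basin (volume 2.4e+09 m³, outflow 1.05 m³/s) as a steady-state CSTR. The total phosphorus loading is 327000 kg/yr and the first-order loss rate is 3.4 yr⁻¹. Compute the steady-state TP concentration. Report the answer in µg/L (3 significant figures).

39.9 µg/L

Outflow Q = 1.05 m³/s × 3.156e+07 s/yr = 3.314e+07 m³/yr.
Steady-state CSTR mass balance: W = Q·C + k·V·C, so C = W/(Q + kV).
Q + kV = 3.314e+07 + 3.4·2.4e+09 = 8.193e+09 m³/yr.
C = 327000/8.193e+09 = 3.991e-05 kg/m³ = 0.03991 mg/L = 39.91 µg/L.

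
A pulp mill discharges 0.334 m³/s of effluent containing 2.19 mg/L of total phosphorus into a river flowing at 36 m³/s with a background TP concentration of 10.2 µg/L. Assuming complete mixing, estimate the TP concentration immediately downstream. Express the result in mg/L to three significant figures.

10.2 µg/L = 0.0102 mg/L.
By mass balance at complete mixing, C = (0.334·2.19 + 36·0.0102) / (0.334 + 36) = 1.099/36.33 = 0.03024 mg/L.

0.0302 mg/L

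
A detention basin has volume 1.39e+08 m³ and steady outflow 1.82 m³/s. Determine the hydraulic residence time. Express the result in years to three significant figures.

Q = 1.82 m³/s × 3.156e+07 s/yr = 5.743e+07 m³/yr.
Hydraulic residence time τ = V/Q = 1.39e+08/5.743e+07 = 2.42 yr.

2.42 yr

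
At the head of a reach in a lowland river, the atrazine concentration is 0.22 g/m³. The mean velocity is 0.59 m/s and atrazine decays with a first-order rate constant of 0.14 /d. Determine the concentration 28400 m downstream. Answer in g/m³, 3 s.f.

Travel time t = 28400 m / 0.59 m/s = 2.84e+04/0.59 = 4.814e+04 s = 0.5571 d.
First-order decay: C = 0.22·exp(−0.14·0.5571) = 0.22·0.925 = 0.2035 g/m³.

0.203 g/m³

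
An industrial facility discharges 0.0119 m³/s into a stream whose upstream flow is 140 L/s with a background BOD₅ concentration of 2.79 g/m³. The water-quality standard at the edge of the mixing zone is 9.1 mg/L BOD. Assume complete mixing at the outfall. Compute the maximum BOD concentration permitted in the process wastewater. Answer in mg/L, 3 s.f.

83.3 mg/L

140 L/s = 0.14 m³/s.
Mass balance: 9.1·0.1519 = 0.0119·Cₑ + 0.14·2.79.
Cₑ = (1.382 − 0.3906) / 0.0119 = 83.34 mg/L.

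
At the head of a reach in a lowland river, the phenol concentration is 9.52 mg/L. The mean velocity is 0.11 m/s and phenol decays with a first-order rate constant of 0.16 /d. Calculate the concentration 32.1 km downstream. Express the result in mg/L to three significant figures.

Travel time t = 32.1 km / 0.11 m/s = 3.21e+04/0.11 = 2.918e+05 s = 3.378 d.
First-order decay: C = 9.52·exp(−0.16·3.378) = 9.52·0.5825 = 5.546 mg/L.

5.55 mg/L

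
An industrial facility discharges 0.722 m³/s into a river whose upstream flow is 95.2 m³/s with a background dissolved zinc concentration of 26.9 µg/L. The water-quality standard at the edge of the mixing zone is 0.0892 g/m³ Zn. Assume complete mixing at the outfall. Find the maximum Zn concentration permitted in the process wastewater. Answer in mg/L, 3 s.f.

8.30 mg/L

26.9 µg/L = 0.0269 mg/L.
Mass balance: 0.0892·95.92 = 0.722·Cₑ + 95.2·0.0269.
Cₑ = (8.556 − 2.561) / 0.722 = 8.304 mg/L.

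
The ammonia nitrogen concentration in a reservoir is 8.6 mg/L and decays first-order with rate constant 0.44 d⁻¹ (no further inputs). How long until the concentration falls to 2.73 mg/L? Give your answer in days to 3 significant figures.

2.61 d

t = ln(C₀/C)/k = ln(8.6/2.73)/0.44 = 1.147/0.44 = 2.608 d.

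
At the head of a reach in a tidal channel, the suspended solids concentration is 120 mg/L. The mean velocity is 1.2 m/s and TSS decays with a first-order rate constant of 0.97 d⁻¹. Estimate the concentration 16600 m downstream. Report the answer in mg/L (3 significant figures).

103 mg/L

Travel time t = 16600 m / 1.2 m/s = 1.66e+04/1.2 = 1.383e+04 s = 0.1601 d.
First-order decay: C = 120·exp(−0.97·0.1601) = 120·0.8562 = 102.7 mg/L.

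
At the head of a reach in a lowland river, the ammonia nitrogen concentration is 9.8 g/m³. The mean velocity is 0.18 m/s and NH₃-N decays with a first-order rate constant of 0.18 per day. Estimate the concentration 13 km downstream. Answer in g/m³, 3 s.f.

8.43 g/m³

Travel time t = 13 km / 0.18 m/s = 1.3e+04/0.18 = 7.222e+04 s = 0.8359 d.
First-order decay: C = 9.8·exp(−0.18·0.8359) = 9.8·0.8603 = 8.431 g/m³.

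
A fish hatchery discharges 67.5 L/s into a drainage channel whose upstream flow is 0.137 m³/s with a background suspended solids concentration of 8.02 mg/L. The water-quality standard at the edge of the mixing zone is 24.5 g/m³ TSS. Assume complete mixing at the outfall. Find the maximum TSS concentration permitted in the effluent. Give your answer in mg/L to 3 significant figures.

57.9 mg/L

67.5 L/s = 0.0675 m³/s.
Mass balance: 24.5·0.2045 = 0.0675·Cₑ + 0.137·8.02.
Cₑ = (5.01 − 1.099) / 0.0675 = 57.95 mg/L.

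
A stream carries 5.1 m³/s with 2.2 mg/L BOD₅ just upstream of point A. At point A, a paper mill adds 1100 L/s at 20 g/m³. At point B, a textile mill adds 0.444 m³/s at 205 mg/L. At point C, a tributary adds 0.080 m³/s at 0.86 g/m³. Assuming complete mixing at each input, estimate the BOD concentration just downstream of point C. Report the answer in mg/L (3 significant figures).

1100 L/s = 1.1 m³/s.
After input A: C = (5.1·2.2 + 1.1·20) / 6.2 = 5.358 mg/L.
After input B: C = (6.2·5.358 + 0.444·205) / 6.644 = 18.7 mg/L.
After input C: C = (6.644·18.7 + 0.08·0.86) / 6.724 = 18.49 mg/L.

18.5 mg/L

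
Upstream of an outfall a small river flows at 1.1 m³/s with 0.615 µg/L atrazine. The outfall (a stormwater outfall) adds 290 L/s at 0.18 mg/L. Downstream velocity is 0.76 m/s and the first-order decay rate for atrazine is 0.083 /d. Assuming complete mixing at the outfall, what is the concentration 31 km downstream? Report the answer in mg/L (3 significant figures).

290 L/s = 0.29 m³/s.
0.615 µg/L = 0.000615 mg/L.
After complete mixing, C₀ = (0.29·0.18 + 1.1·0.000615) / 1.39 = 0.03804 mg/L.
Travel time t = 3.1e+04 m / 0.76 m/s = 4.079e+04 s = 0.4721 d.
C = 0.03804·exp(−0.083·0.4721) = 0.03804·0.9616 = 0.03658 mg/L.

0.0366 mg/L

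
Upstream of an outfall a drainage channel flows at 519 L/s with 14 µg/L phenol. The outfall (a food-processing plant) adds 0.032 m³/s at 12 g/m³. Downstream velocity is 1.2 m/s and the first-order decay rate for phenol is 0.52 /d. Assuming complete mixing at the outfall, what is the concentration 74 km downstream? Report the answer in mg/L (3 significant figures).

0.490 mg/L

519 L/s = 0.519 m³/s.
14 µg/L = 0.014 mg/L.
After complete mixing, C₀ = (0.032·12 + 0.519·0.014) / 0.551 = 0.7101 mg/L.
Travel time t = 7.4e+04 m / 1.2 m/s = 6.167e+04 s = 0.7137 d.
C = 0.7101·exp(−0.52·0.7137) = 0.7101·0.6899 = 0.4899 mg/L.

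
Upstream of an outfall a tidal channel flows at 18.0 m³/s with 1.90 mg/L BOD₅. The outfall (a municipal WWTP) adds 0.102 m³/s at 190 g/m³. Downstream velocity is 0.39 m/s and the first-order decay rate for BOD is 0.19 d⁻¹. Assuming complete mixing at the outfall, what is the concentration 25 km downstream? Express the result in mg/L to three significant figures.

2.57 mg/L

After complete mixing, C₀ = (0.102·190 + 18·1.9) / 18.1 = 2.96 mg/L.
Travel time t = 2.5e+04 m / 0.39 m/s = 6.41e+04 s = 0.7419 d.
C = 2.96·exp(−0.19·0.7419) = 2.96·0.8685 = 2.571 mg/L.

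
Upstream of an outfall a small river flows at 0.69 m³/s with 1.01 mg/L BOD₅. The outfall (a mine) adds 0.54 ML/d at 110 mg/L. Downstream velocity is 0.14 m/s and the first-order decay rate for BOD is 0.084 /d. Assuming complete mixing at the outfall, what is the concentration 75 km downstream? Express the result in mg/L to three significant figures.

0.54 ML/d = 0.00625 m³/s.
After complete mixing, C₀ = (0.00625·110 + 0.69·1.01) / 0.6962 = 1.988 mg/L.
Travel time t = 7.5e+04 m / 0.14 m/s = 5.357e+05 s = 6.2 d.
C = 1.988·exp(−0.084·6.2) = 1.988·0.594 = 1.181 mg/L.

1.18 mg/L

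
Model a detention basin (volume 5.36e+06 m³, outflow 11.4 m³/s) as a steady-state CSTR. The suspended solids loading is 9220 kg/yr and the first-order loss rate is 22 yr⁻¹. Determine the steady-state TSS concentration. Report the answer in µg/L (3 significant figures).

Outflow Q = 11.4 m³/s × 3.156e+07 s/yr = 3.598e+08 m³/yr.
Steady-state CSTR mass balance: W = Q·C + k·V·C, so C = W/(Q + kV).
Q + kV = 3.598e+08 + 22·5.36e+06 = 4.777e+08 m³/yr.
C = 9220/4.777e+08 = 1.93e-05 kg/m³ = 0.0193 mg/L = 19.3 µg/L.

19.3 µg/L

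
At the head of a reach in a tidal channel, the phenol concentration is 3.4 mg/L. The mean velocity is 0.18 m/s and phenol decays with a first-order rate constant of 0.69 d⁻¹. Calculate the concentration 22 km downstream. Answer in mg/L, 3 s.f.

Travel time t = 22 km / 0.18 m/s = 2.2e+04/0.18 = 1.222e+05 s = 1.415 d.
First-order decay: C = 3.4·exp(−0.69·1.415) = 3.4·0.3768 = 1.281 mg/L.

1.28 mg/L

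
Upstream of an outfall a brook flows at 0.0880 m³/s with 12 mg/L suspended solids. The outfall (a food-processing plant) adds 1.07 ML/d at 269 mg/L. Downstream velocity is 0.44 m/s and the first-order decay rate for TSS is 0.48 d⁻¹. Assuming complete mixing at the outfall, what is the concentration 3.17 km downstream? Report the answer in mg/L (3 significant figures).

42.0 mg/L

1.07 ML/d = 0.01238 m³/s.
After complete mixing, C₀ = (0.01238·269 + 0.088·12) / 0.1004 = 43.71 mg/L.
Travel time t = 3170 m / 0.44 m/s = 7205 s = 0.08339 d.
C = 43.71·exp(−0.48·0.08339) = 43.71·0.9608 = 41.99 mg/L.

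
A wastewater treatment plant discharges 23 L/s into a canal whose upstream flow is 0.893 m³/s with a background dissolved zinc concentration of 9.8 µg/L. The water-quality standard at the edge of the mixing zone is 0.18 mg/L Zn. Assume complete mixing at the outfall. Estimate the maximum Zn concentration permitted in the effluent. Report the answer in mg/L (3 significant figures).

6.79 mg/L

23 L/s = 0.023 m³/s.
9.8 µg/L = 0.0098 mg/L.
Mass balance: 0.18·0.916 = 0.023·Cₑ + 0.893·0.0098.
Cₑ = (0.1649 − 0.008751) / 0.023 = 6.788 mg/L.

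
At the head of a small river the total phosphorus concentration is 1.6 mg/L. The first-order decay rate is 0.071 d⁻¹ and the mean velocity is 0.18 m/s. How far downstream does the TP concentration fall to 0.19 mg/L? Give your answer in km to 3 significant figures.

From C = C₀·e^(−kt), t = ln(C₀/C)/k = ln(1.6/0.19)/0.071 = 2.131/0.071 = 30.01 d.
Distance = v·t = 0.18 m/s × 2.593e+06 s = 4.667e+05 m = 466.7 km.

467 km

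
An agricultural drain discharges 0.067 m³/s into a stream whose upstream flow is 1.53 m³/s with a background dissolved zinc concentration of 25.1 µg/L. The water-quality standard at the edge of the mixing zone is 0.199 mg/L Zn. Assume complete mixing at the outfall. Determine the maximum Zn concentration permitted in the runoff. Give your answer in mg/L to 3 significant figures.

25.1 µg/L = 0.0251 mg/L.
Mass balance: 0.199·1.597 = 0.067·Cₑ + 1.53·0.0251.
Cₑ = (0.3178 − 0.0384) / 0.067 = 4.17 mg/L.

4.17 mg/L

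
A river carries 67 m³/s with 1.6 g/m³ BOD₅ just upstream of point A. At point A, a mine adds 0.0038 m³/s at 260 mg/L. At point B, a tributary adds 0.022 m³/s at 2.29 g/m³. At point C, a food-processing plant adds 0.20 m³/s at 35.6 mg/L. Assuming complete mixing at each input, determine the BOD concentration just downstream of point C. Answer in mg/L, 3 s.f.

1.72 mg/L

After input A: C = (67·1.6 + 0.0038·260) / 67 = 1.615 mg/L.
After input B: C = (67·1.615 + 0.022·2.29) / 67.03 = 1.615 mg/L.
After input C: C = (67.03·1.615 + 0.2·35.6) / 67.23 = 1.716 mg/L.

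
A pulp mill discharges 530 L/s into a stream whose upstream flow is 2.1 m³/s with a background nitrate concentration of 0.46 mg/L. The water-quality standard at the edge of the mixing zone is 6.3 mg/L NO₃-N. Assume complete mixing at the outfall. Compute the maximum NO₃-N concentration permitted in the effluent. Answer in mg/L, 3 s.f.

530 L/s = 0.53 m³/s.
Mass balance: 6.3·2.63 = 0.53·Cₑ + 2.1·0.46.
Cₑ = (16.57 − 0.966) / 0.53 = 29.44 mg/L.

29.4 mg/L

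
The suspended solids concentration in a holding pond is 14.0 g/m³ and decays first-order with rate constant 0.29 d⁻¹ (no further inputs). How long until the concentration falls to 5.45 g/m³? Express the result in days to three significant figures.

3.25 d

t = ln(C₀/C)/k = ln(14.0/5.45)/0.29 = 0.9434/0.29 = 3.253 d.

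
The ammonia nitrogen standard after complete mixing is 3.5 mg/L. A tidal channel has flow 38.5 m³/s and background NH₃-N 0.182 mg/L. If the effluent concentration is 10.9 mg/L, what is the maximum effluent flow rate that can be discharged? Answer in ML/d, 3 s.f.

1490 ML/d

Mass balance at complete mixing: C_std·(Q_w + Q_r) = Q_w·C_e + Q_r·C_b.
Rearranging, Q_w = Q_r·(C_std − C_b)/(C_e − C_std) = 38.5·(3.5 − 0.182) / (10.9 − 3.5) = 17.26 m³/s.
= 1491 ML/d.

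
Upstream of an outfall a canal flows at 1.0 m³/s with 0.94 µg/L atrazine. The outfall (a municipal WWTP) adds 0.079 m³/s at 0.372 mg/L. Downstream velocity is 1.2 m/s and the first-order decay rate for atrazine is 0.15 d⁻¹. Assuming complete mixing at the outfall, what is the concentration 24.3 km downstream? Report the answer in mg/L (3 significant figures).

0.94 µg/L = 0.00094 mg/L.
After complete mixing, C₀ = (0.079·0.372 + 1·0.00094) / 1.079 = 0.02811 mg/L.
Travel time t = 2.43e+04 m / 1.2 m/s = 2.025e+04 s = 0.2344 d.
C = 0.02811·exp(−0.15·0.2344) = 0.02811·0.9655 = 0.02714 mg/L.

0.0271 mg/L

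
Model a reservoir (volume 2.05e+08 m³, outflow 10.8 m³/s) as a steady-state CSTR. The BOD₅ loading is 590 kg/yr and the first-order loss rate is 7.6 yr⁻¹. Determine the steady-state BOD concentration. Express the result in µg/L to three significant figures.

0.311 µg/L

Outflow Q = 10.8 m³/s × 3.156e+07 s/yr = 3.408e+08 m³/yr.
Steady-state CSTR mass balance: W = Q·C + k·V·C, so C = W/(Q + kV).
Q + kV = 3.408e+08 + 7.6·2.05e+08 = 1.899e+09 m³/yr.
C = 590/1.899e+09 = 3.107e-07 kg/m³ = 0.0003107 mg/L = 0.3107 µg/L.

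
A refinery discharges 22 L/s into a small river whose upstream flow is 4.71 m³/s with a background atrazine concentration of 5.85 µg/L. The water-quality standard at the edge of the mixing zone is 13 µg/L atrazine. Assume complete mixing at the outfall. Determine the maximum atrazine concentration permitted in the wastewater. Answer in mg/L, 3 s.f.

22 L/s = 0.022 m³/s.
5.85 µg/L = 0.00585 mg/L.
13 µg/L = 0.013 mg/L.
Mass balance: 0.013·4.732 = 0.022·Cₑ + 4.71·0.00585.
Cₑ = (0.06152 − 0.02755) / 0.022 = 1.544 mg/L.

1.54 mg/L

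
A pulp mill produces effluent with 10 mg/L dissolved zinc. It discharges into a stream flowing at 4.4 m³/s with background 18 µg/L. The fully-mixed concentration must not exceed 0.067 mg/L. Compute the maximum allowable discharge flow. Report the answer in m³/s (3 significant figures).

18 µg/L = 0.018 mg/L.
Mass balance at complete mixing: C_std·(Q_w + Q_r) = Q_w·C_e + Q_r·C_b.
Rearranging, Q_w = Q_r·(C_std − C_b)/(C_e − C_std) = 4.4·(0.067 − 0.018) / (10 − 0.067) = 0.02171 m³/s.

0.0217 m³/s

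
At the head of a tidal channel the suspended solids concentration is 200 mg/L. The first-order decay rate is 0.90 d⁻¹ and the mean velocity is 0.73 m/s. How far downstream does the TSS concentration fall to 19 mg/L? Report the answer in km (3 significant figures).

165 km

From C = C₀·e^(−kt), t = ln(C₀/C)/k = ln(200/19)/0.90 = 2.354/0.90 = 2.615 d.
Distance = v·t = 0.73 m/s × 2.26e+05 s = 1.65e+05 m = 165 km.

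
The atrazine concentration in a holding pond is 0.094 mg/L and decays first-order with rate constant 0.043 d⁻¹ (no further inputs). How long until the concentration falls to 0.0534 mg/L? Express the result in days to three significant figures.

13.2 d

t = ln(C₀/C)/k = ln(0.094/0.0534)/0.043 = 0.5655/0.043 = 13.15 d.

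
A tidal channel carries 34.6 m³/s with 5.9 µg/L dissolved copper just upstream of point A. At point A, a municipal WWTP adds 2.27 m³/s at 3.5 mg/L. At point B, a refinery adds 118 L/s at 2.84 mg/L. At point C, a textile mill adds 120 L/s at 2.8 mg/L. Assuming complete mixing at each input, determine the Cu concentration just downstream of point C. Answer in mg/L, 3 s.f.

0.238 mg/L

5.9 µg/L = 0.0059 mg/L.
After input A: C = (34.6·0.0059 + 2.27·3.5) / 36.87 = 0.221 mg/L.
118 L/s = 0.118 m³/s.
After input B: C = (36.87·0.221 + 0.118·2.84) / 36.99 = 0.2294 mg/L.
120 L/s = 0.12 m³/s.
After input C: C = (36.99·0.2294 + 0.12·2.8) / 37.11 = 0.2377 mg/L.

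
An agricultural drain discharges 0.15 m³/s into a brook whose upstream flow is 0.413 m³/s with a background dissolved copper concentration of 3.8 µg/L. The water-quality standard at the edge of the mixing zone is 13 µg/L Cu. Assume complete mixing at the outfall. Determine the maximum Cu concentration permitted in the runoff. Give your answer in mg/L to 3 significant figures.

3.8 µg/L = 0.0038 mg/L.
13 µg/L = 0.013 mg/L.
Mass balance: 0.013·0.563 = 0.15·Cₑ + 0.413·0.0038.
Cₑ = (0.007319 − 0.001569) / 0.15 = 0.03833 mg/L.

0.0383 mg/L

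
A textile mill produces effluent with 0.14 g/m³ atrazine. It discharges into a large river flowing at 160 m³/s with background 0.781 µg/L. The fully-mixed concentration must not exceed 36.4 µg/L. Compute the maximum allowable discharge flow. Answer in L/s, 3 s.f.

0.781 µg/L = 0.000781 mg/L.
36.4 µg/L = 0.0364 mg/L.
Mass balance at complete mixing: C_std·(Q_w + Q_r) = Q_w·C_e + Q_r·C_b.
Rearranging, Q_w = Q_r·(C_std − C_b)/(C_e − C_std) = 160·(0.0364 − 0.000781) / (0.14 − 0.0364) = 55.01 m³/s.
= 5.501e+04 L/s.

55000 L/s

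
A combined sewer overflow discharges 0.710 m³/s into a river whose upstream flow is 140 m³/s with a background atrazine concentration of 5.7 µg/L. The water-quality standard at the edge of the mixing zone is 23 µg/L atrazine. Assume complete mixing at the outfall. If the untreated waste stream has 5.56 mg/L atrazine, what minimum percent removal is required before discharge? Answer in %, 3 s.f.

5.7 µg/L = 0.0057 mg/L.
23 µg/L = 0.023 mg/L.
Mass balance: 0.023·140.7 = 0.71·Cₑ + 140·0.0057.
Cₑ = (3.236 − 0.798) / 0.71 = 3.434 mg/L.
Required removal = 1 − 3.434/5.56 = 38.23 %.

38.2 %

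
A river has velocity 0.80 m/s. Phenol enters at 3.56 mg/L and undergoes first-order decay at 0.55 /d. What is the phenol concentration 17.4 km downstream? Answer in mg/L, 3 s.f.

Travel time t = 17.4 km / 0.80 m/s = 1.74e+04/0.80 = 2.175e+04 s = 0.2517 d.
First-order decay: C = 3.56·exp(−0.55·0.2517) = 3.56·0.8707 = 3.1 mg/L.

3.10 mg/L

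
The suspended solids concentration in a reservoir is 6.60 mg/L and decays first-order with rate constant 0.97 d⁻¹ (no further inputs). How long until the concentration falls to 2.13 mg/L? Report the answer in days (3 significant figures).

1.17 d

t = ln(C₀/C)/k = ln(6.60/2.13)/0.97 = 1.131/0.97 = 1.166 d.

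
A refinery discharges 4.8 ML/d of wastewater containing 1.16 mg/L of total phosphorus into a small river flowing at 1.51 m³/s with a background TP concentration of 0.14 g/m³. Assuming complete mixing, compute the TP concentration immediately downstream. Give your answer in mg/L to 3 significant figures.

0.176 mg/L

4.8 ML/d = 0.05556 m³/s.
Conservation of mass across the mixing zone: C = (0.05556·1.16 + 1.51·0.14) / (0.05556 + 1.51) = 0.2758/1.566 = 0.1762 mg/L.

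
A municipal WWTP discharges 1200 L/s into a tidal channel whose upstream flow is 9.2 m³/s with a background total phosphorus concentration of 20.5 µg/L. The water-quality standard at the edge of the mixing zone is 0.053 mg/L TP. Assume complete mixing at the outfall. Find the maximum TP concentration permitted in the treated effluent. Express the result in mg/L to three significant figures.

0.302 mg/L

1200 L/s = 1.2 m³/s.
20.5 µg/L = 0.0205 mg/L.
Mass balance: 0.053·10.4 = 1.2·Cₑ + 9.2·0.0205.
Cₑ = (0.5512 − 0.1886) / 1.2 = 0.3022 mg/L.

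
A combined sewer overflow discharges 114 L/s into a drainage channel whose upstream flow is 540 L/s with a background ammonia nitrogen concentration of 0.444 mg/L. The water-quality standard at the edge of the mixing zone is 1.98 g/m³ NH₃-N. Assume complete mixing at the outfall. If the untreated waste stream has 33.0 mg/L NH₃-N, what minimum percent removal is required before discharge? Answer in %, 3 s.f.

72.0 %

114 L/s = 0.114 m³/s.
540 L/s = 0.54 m³/s.
Mass balance: 1.98·0.654 = 0.114·Cₑ + 0.54·0.444.
Cₑ = (1.295 − 0.2398) / 0.114 = 9.256 mg/L.
Required removal = 1 − 9.256/33.0 = 71.95 %.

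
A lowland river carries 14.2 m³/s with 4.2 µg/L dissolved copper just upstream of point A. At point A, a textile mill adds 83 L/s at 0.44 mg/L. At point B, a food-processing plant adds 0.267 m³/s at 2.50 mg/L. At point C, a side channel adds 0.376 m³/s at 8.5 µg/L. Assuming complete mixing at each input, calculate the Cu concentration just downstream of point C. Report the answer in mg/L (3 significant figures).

0.0514 mg/L

4.2 µg/L = 0.0042 mg/L.
83 L/s = 0.083 m³/s.
After input A: C = (14.2·0.0042 + 0.083·0.44) / 14.28 = 0.006732 mg/L.
After input B: C = (14.28·0.006732 + 0.267·2.5) / 14.55 = 0.05249 mg/L.
8.5 µg/L = 0.0085 mg/L.
After input C: C = (14.55·0.05249 + 0.376·0.0085) / 14.93 = 0.05138 mg/L.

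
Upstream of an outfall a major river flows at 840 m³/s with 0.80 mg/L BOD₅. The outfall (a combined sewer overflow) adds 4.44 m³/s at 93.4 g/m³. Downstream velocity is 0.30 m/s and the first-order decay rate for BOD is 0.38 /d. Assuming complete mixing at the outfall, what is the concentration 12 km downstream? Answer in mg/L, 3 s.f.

After complete mixing, C₀ = (4.44·93.4 + 840·0.8) / 844.4 = 1.287 mg/L.
Travel time t = 1.2e+04 m / 0.30 m/s = 4e+04 s = 0.463 d.
C = 1.287·exp(−0.38·0.463) = 1.287·0.8387 = 1.079 mg/L.

1.08 mg/L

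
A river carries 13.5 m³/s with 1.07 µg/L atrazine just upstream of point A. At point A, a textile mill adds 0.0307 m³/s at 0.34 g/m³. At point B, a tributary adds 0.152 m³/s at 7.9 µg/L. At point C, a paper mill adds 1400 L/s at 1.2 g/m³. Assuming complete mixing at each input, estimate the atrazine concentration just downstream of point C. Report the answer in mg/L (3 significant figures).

1.07 µg/L = 0.00107 mg/L.
After input A: C = (13.5·0.00107 + 0.0307·0.34) / 13.53 = 0.001839 mg/L.
7.9 µg/L = 0.0079 mg/L.
After input B: C = (13.53·0.001839 + 0.152·0.0079) / 13.68 = 0.001906 mg/L.
1400 L/s = 1.4 m³/s.
After input C: C = (13.68·0.001906 + 1.4·1.2) / 15.08 = 0.1131 mg/L.

0.113 mg/L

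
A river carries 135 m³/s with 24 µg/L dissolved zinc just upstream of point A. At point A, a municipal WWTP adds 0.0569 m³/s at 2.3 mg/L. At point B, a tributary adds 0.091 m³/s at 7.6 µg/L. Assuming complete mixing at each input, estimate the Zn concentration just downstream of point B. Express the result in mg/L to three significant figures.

24 µg/L = 0.024 mg/L.
After input A: C = (135·0.024 + 0.0569·2.3) / 135.1 = 0.02496 mg/L.
7.6 µg/L = 0.0076 mg/L.
After input B: C = (135.1·0.02496 + 0.091·0.0076) / 135.1 = 0.02495 mg/L.

0.0249 mg/L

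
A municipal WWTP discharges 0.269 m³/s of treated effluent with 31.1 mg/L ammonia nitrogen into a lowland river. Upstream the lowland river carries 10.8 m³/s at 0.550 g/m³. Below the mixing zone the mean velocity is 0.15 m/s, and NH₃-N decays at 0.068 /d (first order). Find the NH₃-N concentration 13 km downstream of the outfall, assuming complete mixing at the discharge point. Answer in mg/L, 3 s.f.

After complete mixing, C₀ = (0.269·31.1 + 10.8·0.55) / 11.07 = 1.292 mg/L.
Travel time t = 1.3e+04 m / 0.15 m/s = 8.667e+04 s = 1.003 d.
C = 1.292·exp(−0.068·1.003) = 1.292·0.9341 = 1.207 mg/L.

1.21 mg/L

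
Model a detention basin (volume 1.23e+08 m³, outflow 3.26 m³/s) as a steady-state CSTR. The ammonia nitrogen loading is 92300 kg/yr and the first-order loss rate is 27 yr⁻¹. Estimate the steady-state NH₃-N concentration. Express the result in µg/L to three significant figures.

Outflow Q = 3.26 m³/s × 3.156e+07 s/yr = 1.029e+08 m³/yr.
Steady-state CSTR mass balance: W = Q·C + k·V·C, so C = W/(Q + kV).
Q + kV = 1.029e+08 + 27·1.23e+08 = 3.424e+09 m³/yr.
C = 92300/3.424e+09 = 2.696e-05 kg/m³ = 0.02696 mg/L = 26.96 µg/L.

27.0 µg/L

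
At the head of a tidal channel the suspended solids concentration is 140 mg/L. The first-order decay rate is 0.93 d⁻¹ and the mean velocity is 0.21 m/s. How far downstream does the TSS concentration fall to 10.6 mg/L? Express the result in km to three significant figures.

50.4 km

From C = C₀·e^(−kt), t = ln(C₀/C)/k = ln(140/10.6)/0.93 = 2.581/0.93 = 2.775 d.
Distance = v·t = 0.21 m/s × 2.398e+05 s = 5.035e+04 m = 50.35 km.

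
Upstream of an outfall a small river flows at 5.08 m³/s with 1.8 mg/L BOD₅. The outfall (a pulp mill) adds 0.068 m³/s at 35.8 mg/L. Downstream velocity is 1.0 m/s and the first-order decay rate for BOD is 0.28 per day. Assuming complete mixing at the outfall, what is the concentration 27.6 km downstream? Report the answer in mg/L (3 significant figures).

2.06 mg/L

After complete mixing, C₀ = (0.068·35.8 + 5.08·1.8) / 5.148 = 2.249 mg/L.
Travel time t = 2.76e+04 m / 1.0 m/s = 2.76e+04 s = 0.3194 d.
C = 2.249·exp(−0.28·0.3194) = 2.249·0.9144 = 2.057 mg/L.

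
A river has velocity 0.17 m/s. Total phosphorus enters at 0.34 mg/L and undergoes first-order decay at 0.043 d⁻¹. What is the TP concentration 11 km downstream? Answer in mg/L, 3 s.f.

Travel time t = 11 km / 0.17 m/s = 1.1e+04/0.17 = 6.471e+04 s = 0.7489 d.
First-order decay: C = 0.34·exp(−0.043·0.7489) = 0.34·0.9683 = 0.3292 mg/L.

0.329 mg/L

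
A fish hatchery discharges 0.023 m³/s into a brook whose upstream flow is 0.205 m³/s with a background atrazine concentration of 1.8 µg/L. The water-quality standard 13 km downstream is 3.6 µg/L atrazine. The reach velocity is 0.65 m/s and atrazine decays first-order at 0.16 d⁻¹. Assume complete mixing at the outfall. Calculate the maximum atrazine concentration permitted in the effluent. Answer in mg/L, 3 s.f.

1.8 µg/L = 0.0018 mg/L.
3.6 µg/L = 0.0036 mg/L.
Travel time to the compliance point: t = 1.3e+04/0.65 = 2e+04 s = 0.2315 d; decay factor exp(−0.16·0.2315) = 0.9636.
So the concentration just after mixing may be at most 0.0036/0.9636 = 0.003736 mg/L.
Mass balance: 0.003736·0.228 = 0.023·Cₑ + 0.205·0.0018.
Cₑ = (0.0008518 − 0.000369) / 0.023 = 0.02099 mg/L.

0.0210 mg/L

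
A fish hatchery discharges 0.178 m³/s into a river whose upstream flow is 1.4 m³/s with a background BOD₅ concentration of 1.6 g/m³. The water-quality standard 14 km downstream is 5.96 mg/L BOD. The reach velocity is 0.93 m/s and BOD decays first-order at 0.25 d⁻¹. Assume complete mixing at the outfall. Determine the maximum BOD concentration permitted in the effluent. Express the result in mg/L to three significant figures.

Travel time to the compliance point: t = 1.4e+04/0.93 = 1.505e+04 s = 0.1742 d; decay factor exp(−0.25·0.1742) = 0.9574.
So the concentration just after mixing may be at most 5.96/0.9574 = 6.225 mg/L.
Mass balance: 6.225·1.578 = 0.178·Cₑ + 1.4·1.6.
Cₑ = (9.824 − 2.24) / 0.178 = 42.6 mg/L.

42.6 mg/L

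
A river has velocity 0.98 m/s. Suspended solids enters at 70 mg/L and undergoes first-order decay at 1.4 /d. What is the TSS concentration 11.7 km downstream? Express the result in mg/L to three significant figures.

57.7 mg/L

Travel time t = 11.7 km / 0.98 m/s = 1.17e+04/0.98 = 1.194e+04 s = 0.1382 d.
First-order decay: C = 70·exp(−1.4·0.1382) = 70·0.8241 = 57.69 mg/L.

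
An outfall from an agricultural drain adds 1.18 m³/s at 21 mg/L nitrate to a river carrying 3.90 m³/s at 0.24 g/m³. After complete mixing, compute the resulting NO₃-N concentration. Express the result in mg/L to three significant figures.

5.06 mg/L

Conservation of mass across the mixing zone: C = (1.18·21 + 3.9·0.24) / (1.18 + 3.9) = 25.72/5.08 = 5.062 mg/L.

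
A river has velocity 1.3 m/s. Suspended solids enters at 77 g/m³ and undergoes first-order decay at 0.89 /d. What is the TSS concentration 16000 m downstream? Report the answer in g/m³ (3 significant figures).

67.8 g/m³

Travel time t = 16000 m / 1.3 m/s = 1.6e+04/1.3 = 1.231e+04 s = 0.1425 d.
First-order decay: C = 77·exp(−0.89·0.1425) = 77·0.8809 = 67.83 g/m³.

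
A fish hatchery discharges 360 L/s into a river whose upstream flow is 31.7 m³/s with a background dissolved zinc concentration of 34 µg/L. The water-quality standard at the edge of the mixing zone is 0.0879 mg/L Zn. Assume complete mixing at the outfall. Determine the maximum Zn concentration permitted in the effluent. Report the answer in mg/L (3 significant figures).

360 L/s = 0.36 m³/s.
34 µg/L = 0.034 mg/L.
Mass balance: 0.0879·32.06 = 0.36·Cₑ + 31.7·0.034.
Cₑ = (2.818 − 1.078) / 0.36 = 4.834 mg/L.

4.83 mg/L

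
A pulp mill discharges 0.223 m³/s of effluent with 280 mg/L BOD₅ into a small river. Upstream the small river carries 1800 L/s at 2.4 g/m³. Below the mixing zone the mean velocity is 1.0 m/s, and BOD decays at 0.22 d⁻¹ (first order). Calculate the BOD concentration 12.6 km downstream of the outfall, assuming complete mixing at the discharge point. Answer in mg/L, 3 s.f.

32.0 mg/L

1800 L/s = 1.8 m³/s.
After complete mixing, C₀ = (0.223·280 + 1.8·2.4) / 2.023 = 33 mg/L.
Travel time t = 1.26e+04 m / 1.0 m/s = 1.26e+04 s = 0.1458 d.
C = 33·exp(−0.22·0.1458) = 33·0.9684 = 31.96 mg/L.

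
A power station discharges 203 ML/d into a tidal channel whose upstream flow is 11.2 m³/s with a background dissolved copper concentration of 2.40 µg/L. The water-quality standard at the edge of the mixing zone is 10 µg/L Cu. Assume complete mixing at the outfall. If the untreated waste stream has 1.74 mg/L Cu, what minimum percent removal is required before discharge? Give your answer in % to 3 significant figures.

97.3 %

203 ML/d = 2.35 m³/s.
2.40 µg/L = 0.0024 mg/L.
10 µg/L = 0.01 mg/L.
Mass balance: 0.01·13.55 = 2.35·Cₑ + 11.2·0.0024.
Cₑ = (0.1355 − 0.02688) / 2.35 = 0.04623 mg/L.
Required removal = 1 − 0.04623/1.74 = 97.34 %.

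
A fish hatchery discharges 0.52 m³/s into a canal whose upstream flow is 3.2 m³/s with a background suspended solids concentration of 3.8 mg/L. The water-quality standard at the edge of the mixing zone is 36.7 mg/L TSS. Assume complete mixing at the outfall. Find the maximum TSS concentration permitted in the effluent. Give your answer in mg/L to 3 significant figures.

239 mg/L

Mass balance: 36.7·3.72 = 0.52·Cₑ + 3.2·3.8.
Cₑ = (136.5 − 12.16) / 0.52 = 239.2 mg/L.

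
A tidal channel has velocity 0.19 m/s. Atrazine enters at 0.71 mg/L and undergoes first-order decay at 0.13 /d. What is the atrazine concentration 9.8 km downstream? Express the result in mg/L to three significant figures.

0.657 mg/L

Travel time t = 9.8 km / 0.19 m/s = 9800/0.19 = 5.158e+04 s = 0.597 d.
First-order decay: C = 0.71·exp(−0.13·0.597) = 0.71·0.9253 = 0.657 mg/L.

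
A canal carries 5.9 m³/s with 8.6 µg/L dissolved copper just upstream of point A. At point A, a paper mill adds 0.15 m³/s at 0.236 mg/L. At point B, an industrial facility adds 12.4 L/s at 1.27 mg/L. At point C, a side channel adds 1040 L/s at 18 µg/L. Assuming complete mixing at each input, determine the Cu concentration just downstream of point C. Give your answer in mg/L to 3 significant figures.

0.0170 mg/L

8.6 µg/L = 0.0086 mg/L.
After input A: C = (5.9·0.0086 + 0.15·0.236) / 6.05 = 0.01424 mg/L.
12.4 L/s = 0.0124 m³/s.
After input B: C = (6.05·0.01424 + 0.0124·1.27) / 6.062 = 0.01681 mg/L.
1040 L/s = 1.04 m³/s.
18 µg/L = 0.018 mg/L.
After input C: C = (6.062·0.01681 + 1.04·0.018) / 7.102 = 0.01698 mg/L.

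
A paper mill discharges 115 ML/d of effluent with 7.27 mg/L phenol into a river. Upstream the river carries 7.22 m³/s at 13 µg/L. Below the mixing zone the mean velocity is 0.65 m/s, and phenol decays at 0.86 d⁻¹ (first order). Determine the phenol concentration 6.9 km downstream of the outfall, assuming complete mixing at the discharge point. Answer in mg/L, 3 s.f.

115 ML/d = 1.331 m³/s.
13 µg/L = 0.013 mg/L.
After complete mixing, C₀ = (1.331·7.27 + 7.22·0.013) / 8.551 = 1.143 mg/L.
Travel time t = 6900 m / 0.65 m/s = 1.062e+04 s = 0.1229 d.
C = 1.143·exp(−0.86·0.1229) = 1.143·0.8997 = 1.028 mg/L.

1.03 mg/L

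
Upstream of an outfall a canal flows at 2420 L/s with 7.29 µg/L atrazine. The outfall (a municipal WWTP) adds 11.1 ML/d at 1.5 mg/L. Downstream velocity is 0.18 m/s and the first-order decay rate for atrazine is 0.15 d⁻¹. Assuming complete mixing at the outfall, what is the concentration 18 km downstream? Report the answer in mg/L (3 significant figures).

0.0694 mg/L

11.1 ML/d = 0.1285 m³/s.
2420 L/s = 2.42 m³/s.
7.29 µg/L = 0.00729 mg/L.
After complete mixing, C₀ = (0.1285·1.5 + 2.42·0.00729) / 2.548 = 0.08254 mg/L.
Travel time t = 1.8e+04 m / 0.18 m/s = 1e+05 s = 1.157 d.
C = 0.08254·exp(−0.15·1.157) = 0.08254·0.8406 = 0.06938 mg/L.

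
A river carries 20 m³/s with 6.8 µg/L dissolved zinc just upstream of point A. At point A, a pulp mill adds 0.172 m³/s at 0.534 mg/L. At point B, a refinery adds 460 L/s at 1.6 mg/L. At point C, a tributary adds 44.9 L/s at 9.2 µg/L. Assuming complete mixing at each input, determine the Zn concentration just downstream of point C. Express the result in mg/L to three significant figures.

0.0466 mg/L

6.8 µg/L = 0.0068 mg/L.
After input A: C = (20·0.0068 + 0.172·0.534) / 20.17 = 0.0113 mg/L.
460 L/s = 0.46 m³/s.
After input B: C = (20.17·0.0113 + 0.46·1.6) / 20.63 = 0.04672 mg/L.
44.9 L/s = 0.0449 m³/s.
9.2 µg/L = 0.0092 mg/L.
After input C: C = (20.63·0.04672 + 0.0449·0.0092) / 20.68 = 0.04663 mg/L.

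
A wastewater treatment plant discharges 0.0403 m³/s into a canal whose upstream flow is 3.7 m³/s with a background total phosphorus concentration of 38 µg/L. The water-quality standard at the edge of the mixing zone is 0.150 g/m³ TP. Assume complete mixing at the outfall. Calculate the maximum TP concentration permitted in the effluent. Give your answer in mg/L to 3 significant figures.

38 µg/L = 0.038 mg/L.
Mass balance: 0.15·3.74 = 0.0403·Cₑ + 3.7·0.038.
Cₑ = (0.561 − 0.1406) / 0.0403 = 10.43 mg/L.

10.4 mg/L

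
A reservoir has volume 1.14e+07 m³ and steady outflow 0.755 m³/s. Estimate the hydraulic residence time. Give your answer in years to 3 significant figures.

0.478 yr

Q = 0.755 m³/s × 3.156e+07 s/yr = 2.383e+07 m³/yr.
Hydraulic residence time τ = V/Q = 1.14e+07/2.383e+07 = 0.4785 yr.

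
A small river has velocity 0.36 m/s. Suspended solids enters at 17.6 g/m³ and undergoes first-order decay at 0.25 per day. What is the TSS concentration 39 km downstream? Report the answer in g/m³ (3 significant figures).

Travel time t = 39 km / 0.36 m/s = 3.9e+04/0.36 = 1.083e+05 s = 1.254 d.
First-order decay: C = 17.6·exp(−0.25·1.254) = 17.6·0.7309 = 12.86 g/m³.

12.9 g/m³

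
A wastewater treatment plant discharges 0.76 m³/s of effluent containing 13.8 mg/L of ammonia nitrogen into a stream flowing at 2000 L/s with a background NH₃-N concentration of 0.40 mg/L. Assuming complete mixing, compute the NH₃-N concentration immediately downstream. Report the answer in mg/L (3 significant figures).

2000 L/s = 2 m³/s.
Flow-weighted mixing gives C = (0.76·13.8 + 2·0.4) / (0.76 + 2) = 11.29/2.76 = 4.09 mg/L.

4.09 mg/L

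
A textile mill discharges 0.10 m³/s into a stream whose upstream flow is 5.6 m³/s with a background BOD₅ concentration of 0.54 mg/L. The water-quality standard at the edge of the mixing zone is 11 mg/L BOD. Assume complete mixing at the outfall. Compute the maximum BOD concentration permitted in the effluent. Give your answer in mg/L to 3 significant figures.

597 mg/L

Mass balance: 11·5.7 = 0.1·Cₑ + 5.6·0.54.
Cₑ = (62.7 − 3.024) / 0.1 = 596.8 mg/L.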